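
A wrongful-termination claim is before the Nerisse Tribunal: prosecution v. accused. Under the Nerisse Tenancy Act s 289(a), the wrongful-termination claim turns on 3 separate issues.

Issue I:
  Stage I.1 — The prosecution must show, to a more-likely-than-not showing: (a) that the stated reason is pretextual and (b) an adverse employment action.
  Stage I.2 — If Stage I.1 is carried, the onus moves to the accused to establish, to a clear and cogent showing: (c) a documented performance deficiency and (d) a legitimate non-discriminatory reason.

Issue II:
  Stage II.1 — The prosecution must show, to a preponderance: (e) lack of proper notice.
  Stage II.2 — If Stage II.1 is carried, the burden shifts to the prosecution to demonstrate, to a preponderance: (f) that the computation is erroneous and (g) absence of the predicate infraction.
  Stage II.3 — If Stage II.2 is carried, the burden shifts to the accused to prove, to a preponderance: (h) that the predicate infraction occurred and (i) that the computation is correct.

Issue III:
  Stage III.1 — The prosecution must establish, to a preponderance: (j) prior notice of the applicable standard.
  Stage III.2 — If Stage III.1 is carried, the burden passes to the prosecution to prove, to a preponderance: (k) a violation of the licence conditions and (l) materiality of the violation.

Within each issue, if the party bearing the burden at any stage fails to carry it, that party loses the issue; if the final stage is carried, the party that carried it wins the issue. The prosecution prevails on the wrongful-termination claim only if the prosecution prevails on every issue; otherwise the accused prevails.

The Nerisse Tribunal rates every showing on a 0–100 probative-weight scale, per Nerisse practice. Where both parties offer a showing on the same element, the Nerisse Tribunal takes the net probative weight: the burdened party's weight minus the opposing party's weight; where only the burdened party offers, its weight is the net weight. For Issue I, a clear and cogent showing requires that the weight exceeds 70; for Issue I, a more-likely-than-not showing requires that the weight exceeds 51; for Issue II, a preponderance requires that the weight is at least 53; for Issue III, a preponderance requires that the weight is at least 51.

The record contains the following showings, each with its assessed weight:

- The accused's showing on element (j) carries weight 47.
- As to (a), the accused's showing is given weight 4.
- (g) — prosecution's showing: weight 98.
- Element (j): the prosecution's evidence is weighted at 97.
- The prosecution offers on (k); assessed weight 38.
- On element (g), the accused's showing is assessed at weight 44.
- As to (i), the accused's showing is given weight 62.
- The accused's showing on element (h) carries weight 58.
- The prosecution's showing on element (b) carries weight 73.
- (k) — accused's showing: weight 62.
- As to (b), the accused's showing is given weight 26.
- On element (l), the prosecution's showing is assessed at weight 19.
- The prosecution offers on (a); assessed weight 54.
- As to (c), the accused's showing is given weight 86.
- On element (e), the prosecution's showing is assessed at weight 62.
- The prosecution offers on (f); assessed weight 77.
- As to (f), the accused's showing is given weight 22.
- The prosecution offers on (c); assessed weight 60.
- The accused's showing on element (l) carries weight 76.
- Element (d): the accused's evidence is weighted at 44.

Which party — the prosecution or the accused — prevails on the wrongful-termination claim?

accused

— Issue I —
Stage I.1 (prosecution, a more-likely-than-not showing, weight exceeds 51): (a) net 54−4=50 ≤ 51 — fails; (b) net 73−26=47 ≤ 51 — fails.
  Stage I.1 not carried; the prosecution fails its burden.
The analysis ends at Stage I.1; the accused prevails on this issue.
— Issue II —
Stage II.1 — burden on prosecution; standard: a preponderance (weight is at least 53).
    (e): 62 ≥ 53 [met]
  Stage II.1 carried; the burden remains with the prosecution.
Stage II.2 — burden on prosecution; standard: a preponderance (weight is at least 53).
    (f): 77 − 22 = 55 ≥ 53 [met]
    (g): 98 − 44 = 54 ≥ 53 [met]
  Stage II.2 is satisfied; the onus moves to the accused.
Stage II.3 — burden on accused; standard: a preponderance (weight is at least 53).
    (h): 58 ≥ 53 [met]
    (i): 62 ≥ 53 [met]
  The accused carries the last stage.
With every stage satisfied, the accused prevails on this issue.
— Issue III —
Stage III.1 — burden on prosecution; standard: a preponderance (weight is at least 51).
    (j): 97 − 47 = 50 < 51 [not met]
  Not every element is met, so the prosecution fails to carry Stage III.1.
So the accused prevails on this issue.
Per-issue: Issue I → accused; Issue II → accused; Issue III → accused. The prosecution must prevail on every issue; overall, the accused prevails.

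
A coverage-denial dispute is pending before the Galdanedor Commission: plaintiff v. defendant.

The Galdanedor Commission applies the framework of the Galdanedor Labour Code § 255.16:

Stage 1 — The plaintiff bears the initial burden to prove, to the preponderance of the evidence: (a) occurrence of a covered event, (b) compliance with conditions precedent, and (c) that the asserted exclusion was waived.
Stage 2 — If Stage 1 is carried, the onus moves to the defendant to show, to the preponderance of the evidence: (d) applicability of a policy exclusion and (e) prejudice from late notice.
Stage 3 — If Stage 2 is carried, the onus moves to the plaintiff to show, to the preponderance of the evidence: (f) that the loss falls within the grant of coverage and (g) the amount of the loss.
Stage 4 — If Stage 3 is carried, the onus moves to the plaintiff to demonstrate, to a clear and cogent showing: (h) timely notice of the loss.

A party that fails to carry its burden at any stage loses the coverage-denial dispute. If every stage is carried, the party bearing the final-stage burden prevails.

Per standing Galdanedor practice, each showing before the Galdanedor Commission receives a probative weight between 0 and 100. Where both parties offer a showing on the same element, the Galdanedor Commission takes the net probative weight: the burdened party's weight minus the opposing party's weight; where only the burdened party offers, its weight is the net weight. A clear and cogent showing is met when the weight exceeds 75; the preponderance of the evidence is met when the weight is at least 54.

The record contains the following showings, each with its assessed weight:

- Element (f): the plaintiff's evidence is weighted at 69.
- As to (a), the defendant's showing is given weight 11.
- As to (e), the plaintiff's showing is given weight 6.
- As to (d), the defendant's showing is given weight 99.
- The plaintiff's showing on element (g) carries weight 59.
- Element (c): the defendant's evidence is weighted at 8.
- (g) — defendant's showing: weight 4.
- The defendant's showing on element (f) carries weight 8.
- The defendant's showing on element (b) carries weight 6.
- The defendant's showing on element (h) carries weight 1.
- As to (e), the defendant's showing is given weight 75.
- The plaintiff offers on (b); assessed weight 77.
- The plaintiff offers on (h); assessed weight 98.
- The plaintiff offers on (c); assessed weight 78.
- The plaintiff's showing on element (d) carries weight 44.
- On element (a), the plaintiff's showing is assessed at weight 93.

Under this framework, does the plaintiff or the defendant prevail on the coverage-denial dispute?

plaintiff

Stage 1 (plaintiff, the preponderance of the evidence, weight is at least 54): (a) net 93−11=82 ≥ 54 — meets; (b) net 77−6=71 ≥ 54 — meets; (c) net 78−8=70 ≥ 54 — meets.
  Stage 1 is satisfied; the onus moves to the defendant.
Stage 2 (defendant, the preponderance of the evidence, weight is at least 54): (d) net 99−44=55 ≥ 54 — meets; (e) net 75−6=69 ≥ 54 — meets.
  The defendant carries Stage 2; the plaintiff now bears the burden.
Stage 3 (plaintiff, the preponderance of the evidence, weight is at least 54): (f) net 69−8=61 ≥ 54 — meets; (g) net 59−4=55 ≥ 54 — meets.
  Stage 3 is satisfied; the plaintiff continues to bear the burden.
Stage 4 (plaintiff, a clear and cogent showing, weight exceeds 75): (h) net 98−1=97 > 75 — meets.
  All elements met at the final stage.
Every stage carried; the plaintiff prevails.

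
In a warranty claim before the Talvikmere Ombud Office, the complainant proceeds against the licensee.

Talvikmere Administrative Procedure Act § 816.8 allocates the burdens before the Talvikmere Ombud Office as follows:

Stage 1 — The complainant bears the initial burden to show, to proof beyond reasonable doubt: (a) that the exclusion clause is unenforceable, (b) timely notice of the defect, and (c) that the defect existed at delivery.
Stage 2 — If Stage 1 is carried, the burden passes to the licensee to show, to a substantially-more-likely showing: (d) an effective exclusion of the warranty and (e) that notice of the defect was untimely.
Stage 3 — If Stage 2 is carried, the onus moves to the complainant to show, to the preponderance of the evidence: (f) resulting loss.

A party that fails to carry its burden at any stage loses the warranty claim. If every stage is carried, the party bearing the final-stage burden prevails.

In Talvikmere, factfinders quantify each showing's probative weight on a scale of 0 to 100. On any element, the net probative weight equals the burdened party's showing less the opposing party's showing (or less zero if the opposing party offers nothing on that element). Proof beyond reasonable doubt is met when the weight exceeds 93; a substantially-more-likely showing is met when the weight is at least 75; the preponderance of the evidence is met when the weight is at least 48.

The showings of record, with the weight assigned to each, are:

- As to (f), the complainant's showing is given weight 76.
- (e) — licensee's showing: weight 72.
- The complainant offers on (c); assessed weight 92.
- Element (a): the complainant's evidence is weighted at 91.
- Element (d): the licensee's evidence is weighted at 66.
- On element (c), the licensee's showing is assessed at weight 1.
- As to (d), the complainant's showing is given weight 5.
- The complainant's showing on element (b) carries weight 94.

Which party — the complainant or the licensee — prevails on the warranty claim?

Stage 1 (complainant, proof beyond reasonable doubt, weight exceeds 93): (a) 91 ≤ 93 — fails; (b) 94 > 93 — meets; (c) net 92−1=91 ≤ 93 — fails.
  Not every element is met, so the complainant fails to carry Stage 1.
The analysis ends at Stage 1; the licensee prevails.

licensee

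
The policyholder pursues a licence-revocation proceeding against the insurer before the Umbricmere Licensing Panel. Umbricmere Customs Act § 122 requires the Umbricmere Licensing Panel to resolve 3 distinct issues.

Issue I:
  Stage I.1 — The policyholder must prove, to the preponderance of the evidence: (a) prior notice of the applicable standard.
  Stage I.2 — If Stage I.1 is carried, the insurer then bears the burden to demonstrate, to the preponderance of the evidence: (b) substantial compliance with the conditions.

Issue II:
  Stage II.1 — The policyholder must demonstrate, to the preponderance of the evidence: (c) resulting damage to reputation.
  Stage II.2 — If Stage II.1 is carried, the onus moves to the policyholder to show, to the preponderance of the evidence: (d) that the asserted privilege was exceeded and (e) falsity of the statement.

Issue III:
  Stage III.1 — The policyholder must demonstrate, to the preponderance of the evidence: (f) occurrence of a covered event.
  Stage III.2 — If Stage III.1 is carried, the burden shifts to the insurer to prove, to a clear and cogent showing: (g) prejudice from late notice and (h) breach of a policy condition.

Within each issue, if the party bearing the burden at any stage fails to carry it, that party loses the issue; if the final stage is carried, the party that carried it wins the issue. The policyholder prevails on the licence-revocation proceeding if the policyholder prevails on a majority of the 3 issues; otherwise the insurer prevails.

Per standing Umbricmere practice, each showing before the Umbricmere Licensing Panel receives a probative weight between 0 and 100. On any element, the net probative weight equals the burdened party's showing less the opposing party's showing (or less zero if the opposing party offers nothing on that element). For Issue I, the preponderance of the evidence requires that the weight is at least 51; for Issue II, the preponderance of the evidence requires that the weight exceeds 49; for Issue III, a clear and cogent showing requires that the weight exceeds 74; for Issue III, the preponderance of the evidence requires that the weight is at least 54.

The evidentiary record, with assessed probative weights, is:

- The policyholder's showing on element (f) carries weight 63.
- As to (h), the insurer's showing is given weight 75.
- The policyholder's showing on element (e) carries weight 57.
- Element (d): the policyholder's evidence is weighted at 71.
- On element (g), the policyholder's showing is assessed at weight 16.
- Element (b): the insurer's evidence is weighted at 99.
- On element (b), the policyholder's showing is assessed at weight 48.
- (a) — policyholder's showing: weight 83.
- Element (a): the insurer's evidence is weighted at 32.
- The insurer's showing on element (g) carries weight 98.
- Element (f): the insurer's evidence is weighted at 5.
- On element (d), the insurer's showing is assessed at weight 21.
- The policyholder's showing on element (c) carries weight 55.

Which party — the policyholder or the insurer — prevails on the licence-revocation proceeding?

insurer

— Issue I —
Stage I.1 (policyholder, the preponderance of the evidence, weight is at least 51): (a) net 83−32=51 ≥ 51 — meets.
  The policyholder carries Stage I.1; the insurer now bears the burden.
Stage I.2 (insurer, the preponderance of the evidence, weight is at least 51): (b) net 99−48=51 ≥ 51 — meets.
  All elements met at the final stage.
With every stage satisfied, the insurer prevails on this issue.
— Issue II —
At Stage II.1 the policyholder must meet the preponderance of the evidence (weight exceeds 49): on (c) the weight is 55, > 49, so (c) meets the standard.
  All elements met. The policyholder retains the burden for Stage II.2.
At Stage II.2 the policyholder must meet the preponderance of the evidence (weight exceeds 49): on (d) the weight is 71 less the opposing 21 gives net 50, > 49, so (d) meets the standard; on (e) the weight is 57, which does exceed 49, so (e) meets the standard.
  The policyholder carries the last stage.
With every stage satisfied, the policyholder prevails on this issue.
— Issue III —
Stage III.1 (policyholder, the preponderance of the evidence, weight is at least 54): (f) net 63−5=58 ≥ 54 — meets.
  Stage III.1 is satisfied; the onus moves to the insurer.
Stage III.2 (insurer, a clear and cogent showing, weight exceeds 74): (g) net 98−16=82 > 74 — meets; (h) 75 > 74 — meets.
  The insurer carries the last stage.
Every stage carried; the insurer prevails on this issue.
Per-issue: Issue I → insurer; Issue II → policyholder; Issue III → insurer. The policyholder must prevail on a majority of issues; overall, the insurer prevails.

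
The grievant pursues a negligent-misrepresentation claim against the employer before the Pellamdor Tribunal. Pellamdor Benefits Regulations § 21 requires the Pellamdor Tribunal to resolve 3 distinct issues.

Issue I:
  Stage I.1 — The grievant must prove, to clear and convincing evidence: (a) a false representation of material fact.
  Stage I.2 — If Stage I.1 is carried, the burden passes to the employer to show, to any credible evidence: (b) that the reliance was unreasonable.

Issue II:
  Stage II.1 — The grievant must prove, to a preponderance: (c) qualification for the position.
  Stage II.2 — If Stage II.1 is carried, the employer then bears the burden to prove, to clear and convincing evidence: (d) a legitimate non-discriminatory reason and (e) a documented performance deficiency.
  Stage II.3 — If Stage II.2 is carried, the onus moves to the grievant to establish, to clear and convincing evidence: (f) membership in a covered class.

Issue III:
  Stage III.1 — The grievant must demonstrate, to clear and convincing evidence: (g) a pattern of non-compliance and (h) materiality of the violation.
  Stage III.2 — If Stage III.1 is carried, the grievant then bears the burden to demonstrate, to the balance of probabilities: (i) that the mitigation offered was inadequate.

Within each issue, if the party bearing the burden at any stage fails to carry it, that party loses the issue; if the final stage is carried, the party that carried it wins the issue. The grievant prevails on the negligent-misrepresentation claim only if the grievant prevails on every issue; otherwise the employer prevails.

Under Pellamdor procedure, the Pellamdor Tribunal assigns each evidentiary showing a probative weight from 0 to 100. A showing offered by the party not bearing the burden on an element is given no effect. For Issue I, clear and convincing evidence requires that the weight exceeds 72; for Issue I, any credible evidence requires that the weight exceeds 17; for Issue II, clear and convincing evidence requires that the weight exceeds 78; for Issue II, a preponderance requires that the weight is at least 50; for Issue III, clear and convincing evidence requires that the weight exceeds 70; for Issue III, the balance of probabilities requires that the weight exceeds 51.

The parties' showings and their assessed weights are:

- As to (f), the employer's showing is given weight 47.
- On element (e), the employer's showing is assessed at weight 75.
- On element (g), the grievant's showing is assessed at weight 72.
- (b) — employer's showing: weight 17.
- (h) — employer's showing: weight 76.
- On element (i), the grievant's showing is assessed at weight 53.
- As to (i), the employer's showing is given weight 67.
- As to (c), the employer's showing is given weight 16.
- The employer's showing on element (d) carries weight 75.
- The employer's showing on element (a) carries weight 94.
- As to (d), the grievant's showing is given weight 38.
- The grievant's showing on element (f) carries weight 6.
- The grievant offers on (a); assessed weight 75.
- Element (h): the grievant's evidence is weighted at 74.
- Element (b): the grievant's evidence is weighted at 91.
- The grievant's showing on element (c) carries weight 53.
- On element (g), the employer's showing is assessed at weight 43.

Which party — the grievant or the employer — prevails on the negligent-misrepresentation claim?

— Issue I —
Stage I.1 — burden on grievant; standard: clear and convincing evidence (weight exceeds 72).
    (a): 75 (employer's 94 disregarded) > 72 [met]
  All elements met. The burden passes to the employer.
Stage I.2 — burden on employer; standard: any credible evidence (weight exceeds 17).
    (b): 17 (grievant's 91 disregarded) ≤ 17 [not met]
  Stage I.2 not carried; the employer fails its burden.
So the grievant prevails on this issue.
— Issue II —
At Stage II.1 the grievant must meet a preponderance (weight is at least 50): on (c) the weight is 53 (the employer's 16 is given no effect), ≥ 50, so (c) meets the standard.
  Stage II.1 carried; the burden shifts to the employer.
At Stage II.2 the employer must meet clear and convincing evidence (weight exceeds 78): on (d) the weight is 75 (the grievant's 38 is given no effect), which does not exceed 78, so (d) does not meet the standard; on (e) the weight is 75, which does not exceed 78, so (e) does not meet the standard.
  Not every element is met, so the employer fails to carry Stage II.2.
The grievant prevails on this issue.
— Issue III —
Stage III.1 (grievant, clear and convincing evidence, weight exceeds 70): (g) 72 (employer's 43 disregarded) > 70 — meets; (h) 74 (employer's 76 disregarded) > 70 — meets.
  Stage III.1 is satisfied; the grievant continues to bear the burden.
Stage III.2 (grievant, the balance of probabilities, weight exceeds 51): (i) 53 (employer's 67 disregarded) > 51 — meets.
  The grievant carries the last stage.
With every stage satisfied, the grievant prevails on this issue.
Per-issue: Issue I → grievant; Issue II → grievant; Issue III → grievant. The grievant must prevail on every issue; overall, the grievant prevails.

grievant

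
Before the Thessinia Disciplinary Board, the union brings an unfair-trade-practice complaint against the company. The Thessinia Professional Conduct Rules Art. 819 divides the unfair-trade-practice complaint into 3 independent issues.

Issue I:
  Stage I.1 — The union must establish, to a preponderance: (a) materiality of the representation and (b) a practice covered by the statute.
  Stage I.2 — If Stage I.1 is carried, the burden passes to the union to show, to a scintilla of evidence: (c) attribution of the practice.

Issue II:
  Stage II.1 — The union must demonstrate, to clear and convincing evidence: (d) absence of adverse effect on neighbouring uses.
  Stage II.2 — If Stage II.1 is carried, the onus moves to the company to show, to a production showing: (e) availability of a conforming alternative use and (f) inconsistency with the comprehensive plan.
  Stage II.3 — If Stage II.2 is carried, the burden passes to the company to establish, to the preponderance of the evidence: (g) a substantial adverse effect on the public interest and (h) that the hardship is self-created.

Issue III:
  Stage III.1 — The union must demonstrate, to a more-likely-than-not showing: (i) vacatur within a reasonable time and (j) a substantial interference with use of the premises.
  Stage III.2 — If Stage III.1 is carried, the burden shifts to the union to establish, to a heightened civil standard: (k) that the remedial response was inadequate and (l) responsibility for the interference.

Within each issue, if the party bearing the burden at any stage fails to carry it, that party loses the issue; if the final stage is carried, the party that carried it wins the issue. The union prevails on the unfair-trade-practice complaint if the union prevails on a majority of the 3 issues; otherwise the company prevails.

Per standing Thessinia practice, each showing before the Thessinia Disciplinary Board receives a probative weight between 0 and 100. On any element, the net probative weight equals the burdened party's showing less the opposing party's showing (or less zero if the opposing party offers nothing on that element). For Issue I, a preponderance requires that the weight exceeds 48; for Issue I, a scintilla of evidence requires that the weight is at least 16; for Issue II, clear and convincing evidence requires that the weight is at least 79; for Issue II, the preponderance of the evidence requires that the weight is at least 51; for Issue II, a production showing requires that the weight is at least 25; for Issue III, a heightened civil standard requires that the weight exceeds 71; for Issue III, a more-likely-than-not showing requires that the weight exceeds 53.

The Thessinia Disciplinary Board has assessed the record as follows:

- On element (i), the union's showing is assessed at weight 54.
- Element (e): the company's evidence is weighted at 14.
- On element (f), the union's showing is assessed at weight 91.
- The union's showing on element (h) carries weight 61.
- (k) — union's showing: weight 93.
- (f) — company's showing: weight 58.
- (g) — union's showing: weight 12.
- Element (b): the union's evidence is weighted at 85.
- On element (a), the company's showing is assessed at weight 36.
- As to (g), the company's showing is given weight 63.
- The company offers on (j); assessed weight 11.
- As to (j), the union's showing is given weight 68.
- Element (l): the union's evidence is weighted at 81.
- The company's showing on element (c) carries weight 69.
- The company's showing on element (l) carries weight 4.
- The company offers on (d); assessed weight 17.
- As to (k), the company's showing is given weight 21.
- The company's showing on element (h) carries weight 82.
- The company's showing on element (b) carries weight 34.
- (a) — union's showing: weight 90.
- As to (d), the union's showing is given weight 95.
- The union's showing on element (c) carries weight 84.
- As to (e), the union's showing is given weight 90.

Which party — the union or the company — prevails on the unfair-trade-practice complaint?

— Issue I —
At Stage I.1 the union must meet a preponderance (weight exceeds 48): on (a) the weight is 90 less the opposing 36 gives net 54, > 48, so (a) meets the standard; on (b) the weight is 85 less the opposing 34 gives net 51, which does exceed 48, so (b) meets the standard.
  Stage I.1 carried; the burden remains with the union.
At Stage I.2 the union must meet a scintilla of evidence (weight is at least 16): on (c) the weight is 84 less the opposing 69 gives net 15, < 16, so (c) does not meet the standard.
  Stage I.2 not carried; the union fails its burden.
So the company prevails on this issue.
— Issue II —
Stage II.1 (union, clear and convincing evidence, weight is at least 79): (d) net 95−17=78 < 79 — fails.
  The union does not carry Stage II.1.
So the company prevails on this issue.
— Issue III —
Stage III.1 — burden on union; standard: a more-likely-than-not showing (weight exceeds 53).
    (i): 54 > 53 [met]
    (j): 68 − 11 = 57 > 53 [met]
  All elements met. The union retains the burden for Stage III.2.
Stage III.2 — burden on union; standard: a heightened civil standard (weight exceeds 71).
    (k): 93 − 21 = 72 > 71 [met]
    (l): 81 − 4 = 77 > 71 [met]
  The union carries the last stage.
All stages carried — the union prevails on this issue.
Per-issue: Issue I → company; Issue II → company; Issue III → union. The union must prevail on a majority of issues; overall, the company prevails.

company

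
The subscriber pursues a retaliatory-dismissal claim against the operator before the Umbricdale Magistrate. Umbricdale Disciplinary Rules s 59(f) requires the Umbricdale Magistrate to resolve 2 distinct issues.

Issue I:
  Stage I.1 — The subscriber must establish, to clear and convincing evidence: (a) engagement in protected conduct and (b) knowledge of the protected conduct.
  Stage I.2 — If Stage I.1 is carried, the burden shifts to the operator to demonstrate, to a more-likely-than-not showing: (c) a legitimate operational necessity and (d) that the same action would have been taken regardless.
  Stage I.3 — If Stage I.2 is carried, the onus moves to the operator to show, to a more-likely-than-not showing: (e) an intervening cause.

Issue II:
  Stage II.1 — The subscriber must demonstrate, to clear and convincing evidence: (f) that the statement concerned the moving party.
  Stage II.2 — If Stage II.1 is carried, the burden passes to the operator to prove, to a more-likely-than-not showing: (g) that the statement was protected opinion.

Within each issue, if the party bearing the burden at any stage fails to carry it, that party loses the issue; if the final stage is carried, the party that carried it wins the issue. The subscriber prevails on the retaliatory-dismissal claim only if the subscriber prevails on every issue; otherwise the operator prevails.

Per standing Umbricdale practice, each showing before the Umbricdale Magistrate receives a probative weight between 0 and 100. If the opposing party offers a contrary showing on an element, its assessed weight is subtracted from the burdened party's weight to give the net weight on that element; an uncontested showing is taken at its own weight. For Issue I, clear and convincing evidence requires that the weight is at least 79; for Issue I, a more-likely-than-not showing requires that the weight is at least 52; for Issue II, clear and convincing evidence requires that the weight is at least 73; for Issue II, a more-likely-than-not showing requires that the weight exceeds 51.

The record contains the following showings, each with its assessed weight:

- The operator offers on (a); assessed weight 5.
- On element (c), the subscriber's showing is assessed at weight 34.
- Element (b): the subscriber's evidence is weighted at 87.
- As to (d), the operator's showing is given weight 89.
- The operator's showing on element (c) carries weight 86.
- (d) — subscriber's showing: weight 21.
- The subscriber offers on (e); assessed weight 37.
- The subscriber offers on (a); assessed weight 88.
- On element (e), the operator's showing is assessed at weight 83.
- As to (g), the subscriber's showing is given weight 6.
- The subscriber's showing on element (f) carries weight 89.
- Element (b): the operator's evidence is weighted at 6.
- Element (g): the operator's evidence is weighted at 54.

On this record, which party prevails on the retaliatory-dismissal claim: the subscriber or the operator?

subscriber

— Issue I —
At Stage I.1 the subscriber must meet clear and convincing evidence (weight is at least 79): on (a) the weight is 88 less the opposing 5 gives net 83, which does reach 79, so (a) meets the standard; on (b) the weight is 87 less the opposing 6 gives net 81, which does reach 79, so (b) meets the standard.
  Stage I.1 is satisfied; the onus moves to the operator.
At Stage I.2 the operator must meet a more-likely-than-not showing (weight is at least 52): on (c) the weight is 86 less the opposing 34 gives net 52, ≥ 52, so (c) meets the standard; on (d) the weight is 89 less the opposing 21 gives net 68, ≥ 52, so (d) meets the standard.
  All elements met. The operator retains the burden for Stage I.3.
At Stage I.3 the operator must meet a more-likely-than-not showing (weight is at least 52): on (e) the weight is 83 less the opposing 37 gives net 46, which does not reach 52, so (e) does not meet the standard.
  Stage I.3 not carried; the operator fails its burden.
The analysis ends at Stage I.3; the subscriber prevails on this issue.
— Issue II —
Stage II.1 (subscriber, clear and convincing evidence, weight is at least 73): (f) 89 ≥ 73 — meets.
  Stage II.1 is satisfied; the onus moves to the operator.
Stage II.2 (operator, a more-likely-than-not showing, weight exceeds 51): (g) net 54−6=48 ≤ 51 — fails.
  Stage II.2 not carried; the operator fails its burden.
The subscriber prevails on this issue.
Per-issue: Issue I → subscriber; Issue II → subscriber. The subscriber must prevail on every issue; overall, the subscriber prevails.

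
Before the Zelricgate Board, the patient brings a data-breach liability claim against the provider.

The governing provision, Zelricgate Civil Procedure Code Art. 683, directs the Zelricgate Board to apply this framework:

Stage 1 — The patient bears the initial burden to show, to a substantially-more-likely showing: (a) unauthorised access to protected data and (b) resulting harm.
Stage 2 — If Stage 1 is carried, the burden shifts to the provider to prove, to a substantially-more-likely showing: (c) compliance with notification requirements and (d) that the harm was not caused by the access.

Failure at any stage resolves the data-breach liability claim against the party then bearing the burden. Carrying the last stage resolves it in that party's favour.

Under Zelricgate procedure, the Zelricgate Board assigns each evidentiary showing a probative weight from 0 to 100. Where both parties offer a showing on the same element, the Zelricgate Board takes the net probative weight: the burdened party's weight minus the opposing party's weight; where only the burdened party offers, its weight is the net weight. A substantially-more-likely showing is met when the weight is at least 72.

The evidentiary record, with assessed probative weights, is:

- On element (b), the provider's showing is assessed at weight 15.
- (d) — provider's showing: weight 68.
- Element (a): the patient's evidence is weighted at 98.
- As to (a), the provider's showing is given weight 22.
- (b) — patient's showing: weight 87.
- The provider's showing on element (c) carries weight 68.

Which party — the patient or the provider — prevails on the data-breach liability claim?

At Stage 1 the patient must meet a substantially-more-likely showing (weight is at least 72): on (a) the weight is 98 less the opposing 22 gives net 76, which does reach 72, so (a) meets the standard; on (b) the weight is 87 less the opposing 15 gives net 72, ≥ 72, so (b) meets the standard.
  All elements met. The burden passes to the provider.
At Stage 2 the provider must meet a substantially-more-likely showing (weight is at least 72): on (c) the weight is 68, which does not reach 72, so (c) does not meet the standard; on (d) the weight is 68, < 72, so (d) does not meet the standard.
  The provider does not carry Stage 2.
So the patient prevails.

patient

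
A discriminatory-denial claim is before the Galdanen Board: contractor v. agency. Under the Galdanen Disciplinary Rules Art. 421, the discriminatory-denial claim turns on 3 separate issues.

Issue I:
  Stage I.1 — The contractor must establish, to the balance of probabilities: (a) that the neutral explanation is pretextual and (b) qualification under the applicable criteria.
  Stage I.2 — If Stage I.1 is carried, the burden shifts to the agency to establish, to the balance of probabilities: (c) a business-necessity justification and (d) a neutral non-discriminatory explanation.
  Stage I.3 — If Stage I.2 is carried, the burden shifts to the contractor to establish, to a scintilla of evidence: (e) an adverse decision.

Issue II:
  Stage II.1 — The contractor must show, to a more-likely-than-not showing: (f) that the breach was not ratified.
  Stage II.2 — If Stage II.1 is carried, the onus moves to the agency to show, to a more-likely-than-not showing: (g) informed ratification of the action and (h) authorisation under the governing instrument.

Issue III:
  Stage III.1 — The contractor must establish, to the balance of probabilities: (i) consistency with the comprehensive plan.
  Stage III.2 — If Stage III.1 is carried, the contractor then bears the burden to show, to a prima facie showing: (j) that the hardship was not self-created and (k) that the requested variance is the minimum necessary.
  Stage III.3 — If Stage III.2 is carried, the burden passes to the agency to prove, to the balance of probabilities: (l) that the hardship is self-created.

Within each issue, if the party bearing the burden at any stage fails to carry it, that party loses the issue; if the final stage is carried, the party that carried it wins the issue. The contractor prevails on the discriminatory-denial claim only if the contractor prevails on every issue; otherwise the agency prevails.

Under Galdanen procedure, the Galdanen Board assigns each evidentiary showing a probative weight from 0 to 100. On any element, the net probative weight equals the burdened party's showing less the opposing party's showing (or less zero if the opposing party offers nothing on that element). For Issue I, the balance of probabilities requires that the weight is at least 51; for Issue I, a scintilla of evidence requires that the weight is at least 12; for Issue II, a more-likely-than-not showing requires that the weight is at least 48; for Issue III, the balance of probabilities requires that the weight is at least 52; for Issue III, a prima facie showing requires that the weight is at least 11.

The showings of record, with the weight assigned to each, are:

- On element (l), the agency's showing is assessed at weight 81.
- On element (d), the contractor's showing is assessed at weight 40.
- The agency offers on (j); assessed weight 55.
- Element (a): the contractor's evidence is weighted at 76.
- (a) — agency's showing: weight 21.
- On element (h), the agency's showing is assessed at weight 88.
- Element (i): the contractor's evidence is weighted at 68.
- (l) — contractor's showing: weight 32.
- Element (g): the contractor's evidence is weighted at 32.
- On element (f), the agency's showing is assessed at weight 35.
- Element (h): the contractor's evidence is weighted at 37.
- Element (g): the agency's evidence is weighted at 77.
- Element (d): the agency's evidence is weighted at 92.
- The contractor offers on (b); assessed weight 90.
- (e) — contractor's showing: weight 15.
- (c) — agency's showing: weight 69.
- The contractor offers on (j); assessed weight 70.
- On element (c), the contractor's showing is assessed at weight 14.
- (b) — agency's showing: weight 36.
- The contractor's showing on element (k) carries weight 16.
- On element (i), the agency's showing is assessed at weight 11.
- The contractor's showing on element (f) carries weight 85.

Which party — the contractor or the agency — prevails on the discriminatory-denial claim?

contractor

— Issue I —
Stage I.1 (contractor, the balance of probabilities, weight is at least 51): (a) net 76−21=55 ≥ 51 — meets; (b) net 90−36=54 ≥ 51 — meets.
  The contractor carries Stage I.1; the agency now bears the burden.
Stage I.2 (agency, the balance of probabilities, weight is at least 51): (c) net 69−14=55 ≥ 51 — meets; (d) net 92−40=52 ≥ 51 — meets.
  All elements met. The burden passes to the contractor.
Stage I.3 (contractor, a scintilla of evidence, weight is at least 12): (e) 15 ≥ 12 — meets.
  All elements met at the final stage.
Every stage carried; the contractor prevails on this issue.
— Issue II —
Stage II.1 (contractor, a more-likely-than-not showing, weight is at least 48): (f) net 85−35=50 ≥ 48 — meets.
  Stage II.1 carried; the burden shifts to the agency.
Stage II.2 (agency, a more-likely-than-not showing, weight is at least 48): (g) net 77−32=45 < 48 — fails; (h) net 88−37=51 ≥ 48 — meets.
  The agency does not carry Stage II.2.
So the contractor prevails on this issue.
— Issue III —
Stage III.1 — burden on contractor; standard: the balance of probabilities (weight is at least 52).
    (i): 68 − 11 = 57 ≥ 52 [met]
  Stage III.1 is satisfied; the contractor continues to bear the burden.
Stage III.2 — burden on contractor; standard: a prima facie showing (weight is at least 11).
    (j): 70 − 55 = 15 ≥ 11 [met]
    (k): 16 ≥ 11 [met]
  Stage III.2 carried; the burden shifts to the agency.
Stage III.3 — burden on agency; standard: the balance of probabilities (weight is at least 52).
    (l): 81 − 32 = 49 < 52 [not met]
  The agency does not carry Stage III.3.
So the contractor prevails on this issue.
Per-issue: Issue I → contractor; Issue II → contractor; Issue III → contractor. The contractor must prevail on every issue; overall, the contractor prevails.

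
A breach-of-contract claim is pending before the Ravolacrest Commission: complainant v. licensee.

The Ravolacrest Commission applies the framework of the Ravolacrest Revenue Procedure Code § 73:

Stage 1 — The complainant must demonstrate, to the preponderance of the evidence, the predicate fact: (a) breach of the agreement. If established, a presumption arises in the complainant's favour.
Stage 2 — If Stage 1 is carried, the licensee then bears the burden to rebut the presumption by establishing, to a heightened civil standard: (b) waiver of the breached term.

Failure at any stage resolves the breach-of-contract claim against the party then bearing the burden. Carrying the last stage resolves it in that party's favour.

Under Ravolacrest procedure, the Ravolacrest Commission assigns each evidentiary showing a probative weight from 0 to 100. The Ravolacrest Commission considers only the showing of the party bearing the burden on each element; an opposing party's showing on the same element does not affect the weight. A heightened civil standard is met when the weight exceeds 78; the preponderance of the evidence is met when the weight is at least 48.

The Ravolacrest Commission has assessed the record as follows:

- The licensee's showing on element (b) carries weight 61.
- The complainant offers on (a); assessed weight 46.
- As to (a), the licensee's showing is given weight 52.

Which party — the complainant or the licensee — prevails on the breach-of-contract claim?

Stage 1 — burden on complainant; standard: the preponderance of the evidence (weight is at least 48).
    (a): 46 (licensee's 52 disregarded) < 48 [not met]
  The complainant does not carry Stage 1.
The analysis ends at Stage 1; the licensee prevails.

licensee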